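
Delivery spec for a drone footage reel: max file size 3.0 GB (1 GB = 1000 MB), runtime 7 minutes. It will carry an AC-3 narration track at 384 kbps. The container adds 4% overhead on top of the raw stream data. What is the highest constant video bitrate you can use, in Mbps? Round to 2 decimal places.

Budget: 3.0 GB = 24000.0 Mb.
Stream payload after overhead: 24000.0 / 1.04 = 23076.9 Mb.
7 min = 420 s
Total bitrate budget: 23076.9 Mb / 420 s = 54.945 Mbps.
Audio: 384 kbps = 0.384 Mbps.
Video: 54.945 − 0.384 = 54.561 Mbps.

54.56 Mbps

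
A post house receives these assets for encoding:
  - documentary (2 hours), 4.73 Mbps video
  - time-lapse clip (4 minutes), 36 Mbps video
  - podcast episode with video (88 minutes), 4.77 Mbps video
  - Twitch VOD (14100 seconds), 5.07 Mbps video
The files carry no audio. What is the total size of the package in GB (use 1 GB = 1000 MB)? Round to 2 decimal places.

documentary: 4.730 Mbps × 7200 s = 34056.0 Mb
time-lapse clip: 36.000 Mbps × 240 s = 8640.0 Mb
podcast episode with video: 4.770 Mbps × 5280 s = 25185.6 Mb
Twitch VOD: 5.070 Mbps × 14100 s = 71487.0 Mb
Total: 139368.6 Mb = 17421.1 MB.
= 17.42 GB.

17.42 GB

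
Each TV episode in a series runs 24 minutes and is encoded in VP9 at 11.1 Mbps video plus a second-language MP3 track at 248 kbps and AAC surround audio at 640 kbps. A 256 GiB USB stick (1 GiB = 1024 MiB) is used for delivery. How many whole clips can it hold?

127

24 min = 1440 s
Audio total: 248 + 640 = 888 kbps = 0.888 Mbps.
Total bitrate: 11.988 Mbps.
Per item: 11.988 Mbps × 1440 s = 17,263 Mb = 2,158 MB.
Capacity: 256 GiB = 2,199,023 Mb; 127.39 items → 127 complete.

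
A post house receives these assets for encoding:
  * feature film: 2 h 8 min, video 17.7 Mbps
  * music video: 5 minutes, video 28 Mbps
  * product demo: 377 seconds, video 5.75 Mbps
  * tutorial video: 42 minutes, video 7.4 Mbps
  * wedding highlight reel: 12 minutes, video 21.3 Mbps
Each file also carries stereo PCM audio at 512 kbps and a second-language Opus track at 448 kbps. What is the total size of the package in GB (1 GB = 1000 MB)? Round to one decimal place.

Audio total: 512 + 448 = 960 kbps = 0.960 Mbps.
feature film: 18.660 Mbps × 7680 s = 143308.8 Mb
music video: 28.960 Mbps × 300 s = 8688.0 Mb
product demo: 6.710 Mbps × 377 s = 2529.7 Mb
tutorial video: 8.360 Mbps × 2520 s = 21067.2 Mb
wedding highlight reel: 22.260 Mbps × 720 s = 16027.2 Mb
Total: 191620.9 Mb = 23952.6 MB.
= 23.95 GB.

24.0 GB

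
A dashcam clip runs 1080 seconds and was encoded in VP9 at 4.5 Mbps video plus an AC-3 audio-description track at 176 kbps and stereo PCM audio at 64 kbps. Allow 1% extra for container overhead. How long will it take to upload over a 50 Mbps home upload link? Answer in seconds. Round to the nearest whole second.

103 seconds

Audio total: 176 + 64 = 240 kbps = 0.240 Mbps.
Total bitrate: 4.740 Mbps.
File: 4.740 Mbps × 1080 s = 5119.2 Mb.
With 1% container overhead: ×1.01. → 5170.4 Mb.
At 50 Mbps: 5170.4 / 50 = 103.4 s ≈ 103 seconds.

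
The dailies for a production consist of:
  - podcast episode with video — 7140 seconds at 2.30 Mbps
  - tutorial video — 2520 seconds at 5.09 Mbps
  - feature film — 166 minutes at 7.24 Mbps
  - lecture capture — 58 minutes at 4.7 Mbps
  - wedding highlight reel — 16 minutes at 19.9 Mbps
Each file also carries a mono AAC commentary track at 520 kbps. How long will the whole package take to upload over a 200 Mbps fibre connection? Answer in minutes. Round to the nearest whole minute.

12 minutes

Audio: 520 kbps = 0.520 Mbps.
podcast episode with video: 2.820 Mbps × 7140 s = 20134.8 Mb
tutorial video: 5.610 Mbps × 2520 s = 14137.2 Mb
feature film: 7.760 Mbps × 9960 s = 77289.6 Mb
lecture capture: 5.220 Mbps × 3480 s = 18165.6 Mb
wedding highlight reel: 20.420 Mbps × 960 s = 19603.2 Mb
Total: 149330.4 Mb = 18666.3 MB.
At 200 Mbps: 149330.4 / 200 = 747 s ≈ 12.4 minutes.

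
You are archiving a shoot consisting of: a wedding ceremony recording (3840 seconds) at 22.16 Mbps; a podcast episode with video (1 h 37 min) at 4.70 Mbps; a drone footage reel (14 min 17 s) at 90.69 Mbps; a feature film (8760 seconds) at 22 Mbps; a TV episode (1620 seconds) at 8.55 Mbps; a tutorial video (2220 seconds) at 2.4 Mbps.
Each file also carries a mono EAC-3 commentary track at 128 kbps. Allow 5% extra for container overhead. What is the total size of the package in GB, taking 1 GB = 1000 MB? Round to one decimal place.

53.2 GB

Audio: 128 kbps = 0.128 Mbps.
wedding ceremony recording: 22.288 Mbps × 3840 s × 1.05 = 89865.2 Mb
podcast episode with video: 4.828 Mbps × 5820 s × 1.05 = 29503.9 Mb
drone footage reel: 90.818 Mbps × 857 s × 1.05 = 81722.6 Mb
feature film: 22.128 Mbps × 8760 s × 1.05 = 203533.3 Mb
TV episode: 8.678 Mbps × 1620 s × 1.05 = 14761.3 Mb
tutorial video: 2.528 Mbps × 2220 s × 1.05 = 5892.8 Mb
Total: 425279.1 Mb = 53159.9 MB.
= 53.16 GB.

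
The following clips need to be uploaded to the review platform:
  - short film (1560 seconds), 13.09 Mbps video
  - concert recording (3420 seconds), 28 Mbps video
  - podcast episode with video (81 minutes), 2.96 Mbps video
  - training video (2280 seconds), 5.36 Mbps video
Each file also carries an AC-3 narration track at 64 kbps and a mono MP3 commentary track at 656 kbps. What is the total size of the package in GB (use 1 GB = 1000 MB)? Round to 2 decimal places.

18.94 GB

Audio total: 64 + 656 = 720 kbps = 0.720 Mbps.
short film: 13.810 Mbps × 1560 s = 21543.6 Mb
concert recording: 28.720 Mbps × 3420 s = 98222.4 Mb
podcast episode with video: 3.680 Mbps × 4860 s = 17884.8 Mb
training video: 6.080 Mbps × 2280 s = 13862.4 Mb
Total: 151513.2 Mb = 18939.2 MB.
= 18.94 GB.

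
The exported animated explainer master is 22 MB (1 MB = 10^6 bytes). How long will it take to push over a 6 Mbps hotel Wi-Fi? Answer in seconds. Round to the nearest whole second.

29 seconds

File: 22 MB = 176.0 Mb.
At 6 Mbps: 176.0 / 6 = 29.3 s ≈ 29.3 seconds.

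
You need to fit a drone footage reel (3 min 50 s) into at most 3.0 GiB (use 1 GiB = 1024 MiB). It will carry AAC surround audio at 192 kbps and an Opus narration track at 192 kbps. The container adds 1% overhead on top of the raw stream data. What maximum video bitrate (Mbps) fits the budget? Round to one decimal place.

110.5 Mbps

Budget: 3.0 GiB = 25769.8 Mb.
Stream payload after overhead: 25769.8 / 1.01 = 25514.7 Mb.
3 min 50 s = 230 s
Total bitrate budget: 25514.7 Mb / 230 s = 110.933 Mbps.
Audio total: 192 + 192 = 384 kbps = 0.384 Mbps.
Video: 110.933 − 0.384 = 110.549 Mbps.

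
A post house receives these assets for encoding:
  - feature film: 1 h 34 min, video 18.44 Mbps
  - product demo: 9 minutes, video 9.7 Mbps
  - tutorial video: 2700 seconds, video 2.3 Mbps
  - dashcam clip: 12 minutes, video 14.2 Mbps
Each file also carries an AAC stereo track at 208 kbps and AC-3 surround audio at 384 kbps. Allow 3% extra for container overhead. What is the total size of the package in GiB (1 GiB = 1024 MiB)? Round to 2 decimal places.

15.75 GiB

Audio total: 208 + 384 = 592 kbps = 0.592 Mbps.
feature film: 19.032 Mbps × 5640 s × 1.03 = 110560.7 Mb
product demo: 10.292 Mbps × 540 s × 1.03 = 5724.4 Mb
tutorial video: 2.892 Mbps × 2700 s × 1.03 = 8042.7 Mb
dashcam clip: 14.792 Mbps × 720 s × 1.03 = 10969.7 Mb
Total: 135297.5 Mb = 16912.2 MB.
= 15.75 GiB.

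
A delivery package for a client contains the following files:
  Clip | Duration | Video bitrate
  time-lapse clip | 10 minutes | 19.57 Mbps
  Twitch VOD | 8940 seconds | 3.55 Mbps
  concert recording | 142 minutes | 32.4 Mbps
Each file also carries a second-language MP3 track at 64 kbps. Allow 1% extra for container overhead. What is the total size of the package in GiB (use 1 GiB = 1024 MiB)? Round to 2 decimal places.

Audio: 64 kbps = 0.064 Mbps.
time-lapse clip: 19.634 Mbps × 600 s × 1.01 = 11898.2 Mb
Twitch VOD: 3.614 Mbps × 8940 s × 1.01 = 32632.3 Mb
concert recording: 32.464 Mbps × 8520 s × 1.01 = 279359.2 Mb
Total: 323889.7 Mb = 40486.2 MB.
= 37.71 GiB.

37.71 GiB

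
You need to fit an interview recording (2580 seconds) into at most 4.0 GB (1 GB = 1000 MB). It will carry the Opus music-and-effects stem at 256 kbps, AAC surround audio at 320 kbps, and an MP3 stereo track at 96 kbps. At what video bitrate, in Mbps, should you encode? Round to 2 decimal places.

Budget: 4.0 GB = 32000.0 Mb.
Total bitrate budget: 32000.0 Mb / 2580 s = 12.403 Mbps.
Audio total: 256 + 320 + 96 = 672 kbps = 0.672 Mbps.
Video: 12.403 − 0.672 = 11.731 Mbps.

11.73 Mbps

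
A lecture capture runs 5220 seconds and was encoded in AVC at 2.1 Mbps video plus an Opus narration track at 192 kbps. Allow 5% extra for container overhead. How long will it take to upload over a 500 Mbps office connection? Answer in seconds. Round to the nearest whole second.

25 seconds

Audio: 192 kbps = 0.192 Mbps.
Total bitrate: 2.292 Mbps.
File: 2.292 Mbps × 5220 s = 11964.2 Mb.
With 5% container overhead: ×1.05. → 12562.5 Mb.
At 500 Mbps: 12562.5 / 500 = 25.1 s ≈ 25.1 seconds.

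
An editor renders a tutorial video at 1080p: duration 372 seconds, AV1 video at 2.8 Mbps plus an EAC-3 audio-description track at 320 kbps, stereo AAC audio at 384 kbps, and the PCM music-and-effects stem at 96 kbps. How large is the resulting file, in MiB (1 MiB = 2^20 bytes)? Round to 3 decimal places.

159.645 MiB

Audio total: 320 + 384 + 96 = 800 kbps = 0.800 Mbps.
Total bitrate: 2.8 + 0.800 = 3.600 Mbps.
Stream data: 3.600 Mbps × 372 s = 1339.2 Mb.
1,339 Mb = 167,400,000 bytes ÷ 1,048,576 = 159.6 MiB.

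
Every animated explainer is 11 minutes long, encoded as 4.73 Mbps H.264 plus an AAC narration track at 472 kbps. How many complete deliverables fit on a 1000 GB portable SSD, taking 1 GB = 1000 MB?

11 min = 660 s
Audio: 472 kbps = 0.472 Mbps.
Total bitrate: 5.202 Mbps.
Per item: 5.202 Mbps × 660 s = 3,433 Mb = 429.2 MB.
Capacity: 1000 GB = 8,000,000 Mb; 2330.11 items → 2330 complete.

2330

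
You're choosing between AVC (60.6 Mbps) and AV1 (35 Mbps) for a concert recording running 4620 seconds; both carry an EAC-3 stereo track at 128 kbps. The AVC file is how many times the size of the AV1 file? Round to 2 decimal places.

1.73

Audio: 128 kbps = 0.128 Mbps.
AVC: 60.728 Mbps × 4620 s = 280563.4 Mb = 32.662 GiB.
AV1: 35.128 Mbps × 4620 s = 162291.4 Mb = 18.893 GiB.
Ratio: 32.662 / 18.893 = 1.729.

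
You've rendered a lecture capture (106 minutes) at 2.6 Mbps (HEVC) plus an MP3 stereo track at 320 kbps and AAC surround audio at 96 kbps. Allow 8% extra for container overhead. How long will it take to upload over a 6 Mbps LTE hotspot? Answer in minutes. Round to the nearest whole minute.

106 min = 6360 s
Audio total: 320 + 96 = 416 kbps = 0.416 Mbps.
Total bitrate: 3.016 Mbps.
File: 3.016 Mbps × 6360 s = 19181.8 Mb.
With 8% container overhead: ×1.08. → 20716.3 Mb.
At 6 Mbps: 20716.3 / 6 = 3452.7 s ≈ 57.5 minutes.

58 minutes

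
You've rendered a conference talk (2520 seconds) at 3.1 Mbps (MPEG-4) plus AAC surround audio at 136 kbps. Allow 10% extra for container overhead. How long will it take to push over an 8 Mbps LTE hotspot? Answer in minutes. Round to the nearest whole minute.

19 minutes

Audio: 136 kbps = 0.136 Mbps.
Total bitrate: 3.236 Mbps.
File: 3.236 Mbps × 2520 s = 8154.7 Mb.
With 10% container overhead: ×1.10. → 8970.2 Mb.
At 8 Mbps: 8970.2 / 8 = 1121.3 s ≈ 18.7 minutes.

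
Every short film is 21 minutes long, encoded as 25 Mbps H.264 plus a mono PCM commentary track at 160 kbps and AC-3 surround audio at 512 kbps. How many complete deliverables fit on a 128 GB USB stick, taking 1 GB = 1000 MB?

21 min = 1260 s
Audio total: 160 + 512 = 672 kbps = 0.672 Mbps.
Total bitrate: 25.672 Mbps.
Per item: 25.672 Mbps × 1260 s = 32,347 Mb = 4,043 MB.
Capacity: 128 GB = 1,024,000 Mb; 31.66 items → 31 complete.

31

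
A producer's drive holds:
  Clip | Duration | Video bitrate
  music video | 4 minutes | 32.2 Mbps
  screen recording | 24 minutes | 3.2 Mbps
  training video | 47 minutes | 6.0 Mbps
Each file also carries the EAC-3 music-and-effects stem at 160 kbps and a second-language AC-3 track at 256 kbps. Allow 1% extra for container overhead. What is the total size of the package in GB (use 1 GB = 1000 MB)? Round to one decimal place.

3.9 GB

Audio total: 160 + 256 = 416 kbps = 0.416 Mbps.
music video: 32.616 Mbps × 240 s × 1.01 = 7906.1 Mb
screen recording: 3.616 Mbps × 1440 s × 1.01 = 5259.1 Mb
training video: 6.416 Mbps × 2820 s × 1.01 = 18274.1 Mb
Total: 31439.3 Mb = 3929.9 MB.
= 3.930 GB.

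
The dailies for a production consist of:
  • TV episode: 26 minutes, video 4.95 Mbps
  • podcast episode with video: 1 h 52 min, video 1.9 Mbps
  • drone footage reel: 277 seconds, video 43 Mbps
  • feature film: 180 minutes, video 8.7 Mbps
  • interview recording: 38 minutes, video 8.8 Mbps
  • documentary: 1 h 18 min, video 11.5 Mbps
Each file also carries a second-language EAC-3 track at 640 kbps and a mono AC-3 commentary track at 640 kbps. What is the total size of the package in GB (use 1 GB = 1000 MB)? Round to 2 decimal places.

29.24 GB

Audio total: 640 + 640 = 1280 kbps = 1.280 Mbps.
TV episode: 6.230 Mbps × 1560 s = 9718.8 Mb
podcast episode with video: 3.180 Mbps × 6720 s = 21369.6 Mb
drone footage reel: 44.280 Mbps × 277 s = 12265.6 Mb
feature film: 9.980 Mbps × 10800 s = 107784.0 Mb
interview recording: 10.080 Mbps × 2280 s = 22982.4 Mb
documentary: 12.780 Mbps × 4680 s = 59810.4 Mb
Total: 233930.8 Mb = 29241.3 MB.
= 29.24 GB.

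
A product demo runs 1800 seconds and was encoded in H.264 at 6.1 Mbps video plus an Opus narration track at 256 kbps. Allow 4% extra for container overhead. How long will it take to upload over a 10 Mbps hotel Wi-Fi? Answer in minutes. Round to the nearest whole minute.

20 minutes

Audio: 256 kbps = 0.256 Mbps.
Total bitrate: 6.356 Mbps.
File: 6.356 Mbps × 1800 s = 11440.8 Mb.
With 4% container overhead: ×1.04. → 11898.4 Mb.
At 10 Mbps: 11898.4 / 10 = 1189.8 s ≈ 19.8 minutes.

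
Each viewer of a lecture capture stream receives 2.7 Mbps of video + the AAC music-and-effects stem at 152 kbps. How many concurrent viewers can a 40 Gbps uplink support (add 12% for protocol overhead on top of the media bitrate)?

12522

Audio: 152 kbps = 0.152 Mbps.
Per-viewer media rate: 2.852 Mbps.
On the wire with 12% overhead: 3.194 Mbps.
40 Gbps = 40,000 Mbps; 40,000 / 3.194 = 12522.54 → 12522 viewers.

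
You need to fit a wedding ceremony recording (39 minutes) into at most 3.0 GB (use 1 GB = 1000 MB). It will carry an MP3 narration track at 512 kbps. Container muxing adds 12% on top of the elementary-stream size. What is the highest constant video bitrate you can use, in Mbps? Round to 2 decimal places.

Budget: 3.0 GB = 24000.0 Mb.
Stream payload after overhead: 24000.0 / 1.12 = 21428.6 Mb.
39 min = 2340 s
Total bitrate budget: 21428.6 Mb / 2340 s = 9.158 Mbps.
Audio: 512 kbps = 0.512 Mbps.
Video: 9.158 − 0.512 = 8.646 Mbps.

8.65 Mbps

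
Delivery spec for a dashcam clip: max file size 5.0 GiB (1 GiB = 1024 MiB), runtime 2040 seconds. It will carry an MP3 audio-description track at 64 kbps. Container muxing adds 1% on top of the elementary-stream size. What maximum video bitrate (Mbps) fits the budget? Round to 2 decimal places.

Budget: 5.0 GiB = 42949.7 Mb.
Stream payload after overhead: 42949.7 / 1.01 = 42524.4 Mb.
Total bitrate budget: 42524.4 Mb / 2040 s = 20.845 Mbps.
Audio: 64 kbps = 0.064 Mbps.
Video: 20.845 − 0.064 = 20.781 Mbps.

20.78 Mbps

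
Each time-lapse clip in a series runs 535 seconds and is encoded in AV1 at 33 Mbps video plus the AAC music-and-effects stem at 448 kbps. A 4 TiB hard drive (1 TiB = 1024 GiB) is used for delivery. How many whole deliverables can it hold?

1966

Audio: 448 kbps = 0.448 Mbps.
Total bitrate: 33.448 Mbps.
Per item: 33.448 Mbps × 535 s = 17,895 Mb = 2,237 MB.
Capacity: 4 TiB = 35,184,372 Mb; 1966.19 items → 1966 complete.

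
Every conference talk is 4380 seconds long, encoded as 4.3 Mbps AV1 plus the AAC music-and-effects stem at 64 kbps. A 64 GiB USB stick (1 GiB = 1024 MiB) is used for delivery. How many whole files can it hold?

28

Audio: 64 kbps = 0.064 Mbps.
Total bitrate: 4.364 Mbps.
Per item: 4.364 Mbps × 4380 s = 19,114 Mb = 2,389 MB.
Capacity: 64 GiB = 549,756 Mb; 28.76 items → 28 complete.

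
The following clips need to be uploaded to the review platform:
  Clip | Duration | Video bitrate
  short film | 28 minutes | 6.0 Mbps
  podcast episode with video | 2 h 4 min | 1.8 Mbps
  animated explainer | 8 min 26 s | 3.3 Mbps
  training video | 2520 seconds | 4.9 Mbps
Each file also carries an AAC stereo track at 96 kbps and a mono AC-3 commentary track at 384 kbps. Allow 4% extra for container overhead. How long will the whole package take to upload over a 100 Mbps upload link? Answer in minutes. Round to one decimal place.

7.5 minutes

Audio total: 96 + 384 = 480 kbps = 0.480 Mbps.
short film: 6.480 Mbps × 1680 s × 1.04 = 11321.9 Mb
podcast episode with video: 2.280 Mbps × 7440 s × 1.04 = 17641.7 Mb
animated explainer: 3.780 Mbps × 506 s × 1.04 = 1989.2 Mb
training video: 5.380 Mbps × 2520 s × 1.04 = 14099.9 Mb
Total: 45052.7 Mb = 5631.6 MB.
At 100 Mbps: 45052.7 / 100 = 451 s ≈ 7.51 minutes.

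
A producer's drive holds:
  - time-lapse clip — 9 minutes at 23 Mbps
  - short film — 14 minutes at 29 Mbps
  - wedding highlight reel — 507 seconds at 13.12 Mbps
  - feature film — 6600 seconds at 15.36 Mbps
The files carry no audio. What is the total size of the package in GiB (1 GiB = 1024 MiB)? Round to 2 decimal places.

time-lapse clip: 23.000 Mbps × 540 s = 12420.0 Mb
short film: 29.000 Mbps × 840 s = 24360.0 Mb
wedding highlight reel: 13.120 Mbps × 507 s = 6651.8 Mb
feature film: 15.360 Mbps × 6600 s = 101376.0 Mb
Total: 144807.8 Mb = 18101.0 MB.
= 16.86 GiB.

16.86 GiB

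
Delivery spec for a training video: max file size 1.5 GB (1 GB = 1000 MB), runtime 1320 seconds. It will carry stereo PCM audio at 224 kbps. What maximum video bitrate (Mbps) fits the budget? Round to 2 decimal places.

8.87 Mbps

Budget: 1.5 GB = 12000.0 Mb.
Total bitrate budget: 12000.0 Mb / 1320 s = 9.091 Mbps.
Audio: 224 kbps = 0.224 Mbps.
Video: 9.091 − 0.224 = 8.867 Mbps.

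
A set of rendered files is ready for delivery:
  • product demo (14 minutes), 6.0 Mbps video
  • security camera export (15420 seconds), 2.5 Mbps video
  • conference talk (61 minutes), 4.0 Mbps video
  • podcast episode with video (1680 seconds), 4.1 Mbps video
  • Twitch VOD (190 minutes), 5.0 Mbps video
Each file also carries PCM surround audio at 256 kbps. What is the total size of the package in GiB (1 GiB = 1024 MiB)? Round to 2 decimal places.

Audio: 256 kbps = 0.256 Mbps.
product demo: 6.256 Mbps × 840 s = 5255.0 Mb
security camera export: 2.756 Mbps × 15420 s = 42497.5 Mb
conference talk: 4.256 Mbps × 3660 s = 15577.0 Mb
podcast episode with video: 4.356 Mbps × 1680 s = 7318.1 Mb
Twitch VOD: 5.256 Mbps × 11400 s = 59918.4 Mb
Total: 130566.0 Mb = 16320.8 MB.
= 15.20 GiB.

15.20 GiB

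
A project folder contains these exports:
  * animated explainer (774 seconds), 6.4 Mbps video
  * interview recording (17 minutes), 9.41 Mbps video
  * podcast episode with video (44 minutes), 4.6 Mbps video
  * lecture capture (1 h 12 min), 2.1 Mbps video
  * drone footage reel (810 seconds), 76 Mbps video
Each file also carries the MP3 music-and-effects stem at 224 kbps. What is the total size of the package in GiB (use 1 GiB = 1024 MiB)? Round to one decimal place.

11.6 GiB

Audio: 224 kbps = 0.224 Mbps.
animated explainer: 6.624 Mbps × 774 s = 5127.0 Mb
interview recording: 9.634 Mbps × 1020 s = 9826.7 Mb
podcast episode with video: 4.824 Mbps × 2640 s = 12735.4 Mb
lecture capture: 2.324 Mbps × 4320 s = 10039.7 Mb
drone footage reel: 76.224 Mbps × 810 s = 61741.4 Mb
Total: 99470.1 Mb = 12433.8 MB.
= 11.58 GiB.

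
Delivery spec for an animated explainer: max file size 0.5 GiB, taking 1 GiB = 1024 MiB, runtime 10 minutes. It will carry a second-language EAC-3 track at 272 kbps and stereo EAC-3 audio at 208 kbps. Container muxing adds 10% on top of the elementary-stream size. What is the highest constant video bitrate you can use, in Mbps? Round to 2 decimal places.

6.03 Mbps

Budget: 0.5 GiB = 4295.0 Mb.
Stream payload after overhead: 4295.0 / 1.10 = 3904.5 Mb.
10 min = 600 s
Total bitrate budget: 3904.5 Mb / 600 s = 6.508 Mbps.
Audio total: 272 + 208 = 480 kbps = 0.480 Mbps.
Video: 6.508 − 0.480 = 6.028 Mbps.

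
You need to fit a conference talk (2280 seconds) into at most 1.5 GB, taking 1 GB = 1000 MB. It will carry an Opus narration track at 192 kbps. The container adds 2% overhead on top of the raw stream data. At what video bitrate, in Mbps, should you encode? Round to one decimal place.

5.0 Mbps

Budget: 1.5 GB = 12000.0 Mb.
Stream payload after overhead: 12000.0 / 1.02 = 11764.7 Mb.
Total bitrate budget: 11764.7 Mb / 2280 s = 5.160 Mbps.
Audio: 192 kbps = 0.192 Mbps.
Video: 5.160 − 0.192 = 4.968 Mbps.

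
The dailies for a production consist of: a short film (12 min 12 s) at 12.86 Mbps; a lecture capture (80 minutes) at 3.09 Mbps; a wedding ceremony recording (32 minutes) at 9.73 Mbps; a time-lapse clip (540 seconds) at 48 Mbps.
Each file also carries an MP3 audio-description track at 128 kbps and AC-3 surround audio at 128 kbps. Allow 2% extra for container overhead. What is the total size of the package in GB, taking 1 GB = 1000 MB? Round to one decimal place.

Audio total: 128 + 128 = 256 kbps = 0.256 Mbps.
short film: 13.116 Mbps × 732 s × 1.02 = 9792.9 Mb
lecture capture: 3.346 Mbps × 4800 s × 1.02 = 16382.0 Mb
wedding ceremony recording: 9.986 Mbps × 1920 s × 1.02 = 19556.6 Mb
time-lapse clip: 48.256 Mbps × 540 s × 1.02 = 26579.4 Mb
Total: 72310.9 Mb = 9038.9 MB.
= 9.039 GB.

9.0 GB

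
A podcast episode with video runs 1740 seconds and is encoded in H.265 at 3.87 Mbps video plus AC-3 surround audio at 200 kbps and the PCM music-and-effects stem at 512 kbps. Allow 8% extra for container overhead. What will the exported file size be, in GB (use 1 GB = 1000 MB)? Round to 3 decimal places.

Audio total: 200 + 512 = 712 kbps = 0.712 Mbps.
Total bitrate: 3.87 + 0.712 = 4.582 Mbps.
Stream data: 4.582 Mbps × 1740 s = 7972.7 Mb.
With 8% container overhead: ×1.08.
8,610 Mb ÷ 8 = 1,076 MB → 1.076 GB.

1.076 GB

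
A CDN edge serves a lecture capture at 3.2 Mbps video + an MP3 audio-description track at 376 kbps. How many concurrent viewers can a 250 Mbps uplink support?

Audio: 376 kbps = 0.376 Mbps.
Per-viewer media rate: 3.576 Mbps.
250 Mbps = 250.0 Mbps; 250.0 / 3.576 = 69.91 → 69 viewers.

69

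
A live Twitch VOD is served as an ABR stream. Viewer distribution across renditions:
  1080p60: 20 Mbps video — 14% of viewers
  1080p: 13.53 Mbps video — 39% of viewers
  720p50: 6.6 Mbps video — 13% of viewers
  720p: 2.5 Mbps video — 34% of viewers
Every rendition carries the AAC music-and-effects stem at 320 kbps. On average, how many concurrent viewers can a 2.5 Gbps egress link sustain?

Audio: 320 kbps = 0.320 Mbps.
Average per-viewer bitrate: 0.14×20.320 + 0.39×13.850 + 0.13×6.920 + 0.34×2.820 = 10.105 Mbps.
2.5 Gbps = 2,500 Mbps; 2,500 / 10.105 = 247.41 → 247.

247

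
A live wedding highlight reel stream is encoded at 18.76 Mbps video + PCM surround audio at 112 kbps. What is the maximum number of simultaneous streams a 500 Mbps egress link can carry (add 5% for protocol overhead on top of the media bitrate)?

Audio: 112 kbps = 0.112 Mbps.
Per-viewer media rate: 18.872 Mbps.
On the wire with 5% overhead: 19.816 Mbps.
500 Mbps = 500.0 Mbps; 500.0 / 19.816 = 25.23 → 25 viewers.

25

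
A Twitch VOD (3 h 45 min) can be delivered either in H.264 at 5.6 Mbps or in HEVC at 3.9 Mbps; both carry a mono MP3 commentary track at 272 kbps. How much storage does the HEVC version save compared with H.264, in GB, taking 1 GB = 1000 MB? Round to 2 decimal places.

3 h 45 min = 225 min = 13500 s
Audio: 272 kbps = 0.272 Mbps.
H.264: 5.872 Mbps × 13500 s = 79272.0 Mb = 9.909 GB.
HEVC: 4.172 Mbps × 13500 s = 56322.0 Mb = 7.040 GB.
Saving: 9.909 − 7.040 = 2.869 GB.

2.87 GB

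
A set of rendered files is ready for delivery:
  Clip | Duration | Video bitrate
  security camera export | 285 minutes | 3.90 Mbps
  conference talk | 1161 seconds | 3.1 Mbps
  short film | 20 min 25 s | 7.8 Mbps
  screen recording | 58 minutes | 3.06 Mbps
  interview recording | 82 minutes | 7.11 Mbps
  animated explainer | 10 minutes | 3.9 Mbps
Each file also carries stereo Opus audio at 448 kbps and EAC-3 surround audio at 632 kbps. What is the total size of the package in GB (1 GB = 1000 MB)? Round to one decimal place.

19.8 GB

Audio total: 448 + 632 = 1080 kbps = 1.080 Mbps.
security camera export: 4.980 Mbps × 17100 s = 85158.0 Mb
conference talk: 4.180 Mbps × 1161 s = 4853.0 Mb
short film: 8.880 Mbps × 1225 s = 10878.0 Mb
screen recording: 4.140 Mbps × 3480 s = 14407.2 Mb
interview recording: 8.190 Mbps × 4920 s = 40294.8 Mb
animated explainer: 4.980 Mbps × 600 s = 2988.0 Mb
Total: 158579.0 Mb = 19822.4 MB.
= 19.82 GB.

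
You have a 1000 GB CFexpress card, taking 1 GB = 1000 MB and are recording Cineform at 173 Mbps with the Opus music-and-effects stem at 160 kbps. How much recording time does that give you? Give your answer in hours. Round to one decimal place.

Audio: 160 kbps = 0.160 Mbps.
Total bitrate: 173 + 0.160 = 173.160 Mbps.
Capacity: 1000 GB = 8,000,000 Mb.
Recording time: 8,000,000 / 173.160 = 46,200 s ≈ 12.8 hours.

12.8 hours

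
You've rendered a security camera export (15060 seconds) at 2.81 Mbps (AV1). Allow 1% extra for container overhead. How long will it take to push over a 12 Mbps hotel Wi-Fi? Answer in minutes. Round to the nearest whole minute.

File: 2.810 Mbps × 15060 s = 42318.6 Mb.
With 1% container overhead: ×1.01. → 42741.8 Mb.
At 12 Mbps: 42741.8 / 12 = 3561.8 s ≈ 59.4 minutes.

59 minutes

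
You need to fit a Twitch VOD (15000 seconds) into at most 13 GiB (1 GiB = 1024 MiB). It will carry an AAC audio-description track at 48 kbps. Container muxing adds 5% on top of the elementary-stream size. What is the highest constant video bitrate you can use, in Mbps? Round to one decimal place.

Budget: 13 GiB = 111669.1 Mb.
Stream payload after overhead: 111669.1 / 1.05 = 106351.6 Mb.
Total bitrate budget: 106351.6 Mb / 15000 s = 7.090 Mbps.
Audio: 48 kbps = 0.048 Mbps.
Video: 7.090 − 0.048 = 7.042 Mbps.

7.0 Mbps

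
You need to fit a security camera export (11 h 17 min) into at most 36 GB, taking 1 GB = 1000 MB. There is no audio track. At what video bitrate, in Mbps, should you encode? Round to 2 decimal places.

Budget: 36 GB = 288000.0 Mb.
11 h 17 min = 677 min = 40620 s
Total bitrate budget: 288000.0 Mb / 40620 s = 7.090 Mbps.

7.09 Mbps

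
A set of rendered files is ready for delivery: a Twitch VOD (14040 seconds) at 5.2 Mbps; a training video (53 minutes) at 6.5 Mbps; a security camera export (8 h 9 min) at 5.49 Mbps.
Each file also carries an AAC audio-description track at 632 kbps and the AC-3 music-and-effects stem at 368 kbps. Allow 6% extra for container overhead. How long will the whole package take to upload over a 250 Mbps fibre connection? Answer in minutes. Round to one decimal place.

21.3 minutes

Audio total: 632 + 368 = 1000 kbps = 1.000 Mbps.
Twitch VOD: 6.200 Mbps × 14040 s × 1.06 = 92270.9 Mb
training video: 7.500 Mbps × 3180 s × 1.06 = 25281.0 Mb
security camera export: 6.490 Mbps × 29340 s × 1.06 = 201841.6 Mb
Total: 319393.5 Mb = 39924.2 MB.
At 250 Mbps: 319393.5 / 250 = 1278 s ≈ 21.3 minutes.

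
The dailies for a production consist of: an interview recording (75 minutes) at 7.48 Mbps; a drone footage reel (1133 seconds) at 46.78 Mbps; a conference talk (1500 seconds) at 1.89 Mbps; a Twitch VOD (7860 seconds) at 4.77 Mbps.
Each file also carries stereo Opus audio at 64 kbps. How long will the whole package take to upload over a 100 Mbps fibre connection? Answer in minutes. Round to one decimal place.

21.3 minutes

Audio: 64 kbps = 0.064 Mbps.
interview recording: 7.544 Mbps × 4500 s = 33948.0 Mb
drone footage reel: 46.844 Mbps × 1133 s = 53074.3 Mb
conference talk: 1.954 Mbps × 1500 s = 2931.0 Mb
Twitch VOD: 4.834 Mbps × 7860 s = 37995.2 Mb
Total: 127948.5 Mb = 15993.6 MB.
At 100 Mbps: 127948.5 / 100 = 1279 s ≈ 21.3 minutes.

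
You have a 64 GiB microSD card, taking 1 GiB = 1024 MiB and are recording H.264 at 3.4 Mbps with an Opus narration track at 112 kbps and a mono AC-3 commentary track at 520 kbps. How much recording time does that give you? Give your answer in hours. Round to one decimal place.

Audio total: 112 + 520 = 632 kbps = 0.632 Mbps.
Total bitrate: 3.4 + 0.632 = 4.032 Mbps.
Capacity: 64 GiB = 549,756 Mb.
Recording time: 549,756 / 4.032 = 136,348 s ≈ 37.9 hours.

37.9 hours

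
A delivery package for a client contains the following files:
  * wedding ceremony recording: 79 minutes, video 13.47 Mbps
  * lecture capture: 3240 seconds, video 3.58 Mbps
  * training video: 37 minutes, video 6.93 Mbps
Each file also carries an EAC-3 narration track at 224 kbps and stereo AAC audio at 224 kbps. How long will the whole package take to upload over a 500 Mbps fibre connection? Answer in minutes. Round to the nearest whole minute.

3 minutes

Audio total: 224 + 224 = 448 kbps = 0.448 Mbps.
wedding ceremony recording: 13.918 Mbps × 4740 s = 65971.3 Mb
lecture capture: 4.028 Mbps × 3240 s = 13050.7 Mb
training video: 7.378 Mbps × 2220 s = 16379.2 Mb
Total: 95401.2 Mb = 11925.1 MB.
At 500 Mbps: 95401.2 / 500 = 191 s ≈ 3.18 minutes.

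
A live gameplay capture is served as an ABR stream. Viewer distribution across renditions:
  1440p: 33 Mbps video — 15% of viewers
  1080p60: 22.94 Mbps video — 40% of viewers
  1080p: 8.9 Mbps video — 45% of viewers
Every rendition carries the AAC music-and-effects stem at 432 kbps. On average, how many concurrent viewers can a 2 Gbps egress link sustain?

107

Audio: 432 kbps = 0.432 Mbps.
Average per-viewer bitrate: 0.15×33.432 + 0.40×23.372 + 0.45×9.332 = 18.563 Mbps.
2 Gbps = 2,000 Mbps; 2,000 / 18.563 = 107.74 → 107.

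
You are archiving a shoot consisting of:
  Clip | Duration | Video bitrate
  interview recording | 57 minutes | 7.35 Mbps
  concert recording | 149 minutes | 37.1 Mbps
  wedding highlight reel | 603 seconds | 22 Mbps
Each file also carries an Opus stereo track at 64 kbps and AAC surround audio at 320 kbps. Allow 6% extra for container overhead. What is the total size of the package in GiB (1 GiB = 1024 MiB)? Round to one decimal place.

Audio total: 64 + 320 = 384 kbps = 0.384 Mbps.
interview recording: 7.734 Mbps × 3420 s × 1.06 = 28037.3 Mb
concert recording: 37.484 Mbps × 8940 s × 1.06 = 355213.4 Mb
wedding highlight reel: 22.384 Mbps × 603 s × 1.06 = 14307.4 Mb
Total: 397558.1 Mb = 49694.8 MB.
= 46.28 GiB.

46.3 GiB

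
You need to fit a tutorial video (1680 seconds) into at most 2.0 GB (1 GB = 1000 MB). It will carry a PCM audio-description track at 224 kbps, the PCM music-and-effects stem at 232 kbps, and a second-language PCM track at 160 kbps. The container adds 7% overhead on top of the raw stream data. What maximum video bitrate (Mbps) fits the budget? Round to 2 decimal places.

Budget: 2.0 GB = 16000.0 Mb.
Stream payload after overhead: 16000.0 / 1.07 = 14953.3 Mb.
Total bitrate budget: 14953.3 Mb / 1680 s = 8.901 Mbps.
Audio total: 224 + 232 + 160 = 616 kbps = 0.616 Mbps.
Video: 8.901 − 0.616 = 8.285 Mbps.

8.28 Mbps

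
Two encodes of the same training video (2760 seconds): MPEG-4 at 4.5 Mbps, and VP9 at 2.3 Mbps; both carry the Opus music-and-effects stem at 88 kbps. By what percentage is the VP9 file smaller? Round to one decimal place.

48.0%

Audio: 88 kbps = 0.088 Mbps.
MPEG-4: 4.588 Mbps × 2760 s = 12662.9 Mb = 1.583 GB.
VP9: 2.388 Mbps × 2760 s = 6590.9 Mb = 0.824 GB.
Reduction: (1 − 0.824/1.583) × 100 = 47.95%.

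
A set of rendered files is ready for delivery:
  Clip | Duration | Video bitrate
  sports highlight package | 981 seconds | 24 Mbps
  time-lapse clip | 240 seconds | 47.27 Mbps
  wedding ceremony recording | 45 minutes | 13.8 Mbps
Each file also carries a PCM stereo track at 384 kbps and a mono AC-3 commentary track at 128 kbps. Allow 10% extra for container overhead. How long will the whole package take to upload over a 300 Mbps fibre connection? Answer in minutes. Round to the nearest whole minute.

5 minutes

Audio total: 384 + 128 = 512 kbps = 0.512 Mbps.
sports highlight package: 24.512 Mbps × 981 s × 1.10 = 26450.9 Mb
time-lapse clip: 47.782 Mbps × 240 s × 1.10 = 12614.4 Mb
wedding ceremony recording: 14.312 Mbps × 2700 s × 1.10 = 42506.6 Mb
Total: 81572.0 Mb = 10196.5 MB.
At 300 Mbps: 81572.0 / 300 = 272 s ≈ 4.53 minutes.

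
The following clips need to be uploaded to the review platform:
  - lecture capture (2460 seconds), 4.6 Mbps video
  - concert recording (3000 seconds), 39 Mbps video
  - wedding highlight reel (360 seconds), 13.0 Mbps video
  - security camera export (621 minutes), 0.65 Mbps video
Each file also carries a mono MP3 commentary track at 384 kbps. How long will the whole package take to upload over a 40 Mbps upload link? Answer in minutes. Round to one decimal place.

72.4 minutes

Audio: 384 kbps = 0.384 Mbps.
lecture capture: 4.984 Mbps × 2460 s = 12260.6 Mb
concert recording: 39.384 Mbps × 3000 s = 118152.0 Mb
wedding highlight reel: 13.384 Mbps × 360 s = 4818.2 Mb
security camera export: 1.034 Mbps × 37260 s = 38526.8 Mb
Total: 173757.7 Mb = 21719.7 MB.
At 40 Mbps: 173757.7 / 40 = 4344 s ≈ 72.4 minutes.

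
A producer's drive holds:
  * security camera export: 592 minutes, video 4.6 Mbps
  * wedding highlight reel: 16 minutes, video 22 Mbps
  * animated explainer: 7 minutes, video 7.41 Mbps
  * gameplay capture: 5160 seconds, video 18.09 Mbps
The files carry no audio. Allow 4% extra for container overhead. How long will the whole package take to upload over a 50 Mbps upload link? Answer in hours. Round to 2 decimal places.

security camera export: 4.600 Mbps × 35520 s × 1.04 = 169927.7 Mb
wedding highlight reel: 22.000 Mbps × 960 s × 1.04 = 21964.8 Mb
animated explainer: 7.410 Mbps × 420 s × 1.04 = 3236.7 Mb
gameplay capture: 18.090 Mbps × 5160 s × 1.04 = 97078.2 Mb
Total: 292207.3 Mb = 36525.9 MB.
At 50 Mbps: 292207.3 / 50 = 5844 s ≈ 1.62 hours.

1.62 hours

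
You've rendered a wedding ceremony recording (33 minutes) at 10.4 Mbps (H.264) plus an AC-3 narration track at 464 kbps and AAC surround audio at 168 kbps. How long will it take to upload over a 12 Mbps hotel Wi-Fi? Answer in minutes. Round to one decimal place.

33 min = 1980 s
Audio total: 464 + 168 = 632 kbps = 0.632 Mbps.
Total bitrate: 11.032 Mbps.
File: 11.032 Mbps × 1980 s = 21843.4 Mb.
At 12 Mbps: 21843.4 / 12 = 1820.3 s ≈ 30.3 minutes.

30.3 minutes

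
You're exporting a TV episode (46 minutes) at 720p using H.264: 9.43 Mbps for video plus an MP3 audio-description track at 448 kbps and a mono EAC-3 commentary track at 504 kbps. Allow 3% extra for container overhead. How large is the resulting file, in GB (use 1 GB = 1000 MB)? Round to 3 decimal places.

3.689 GB

46 min = 2760 s
Audio total: 448 + 504 = 952 kbps = 0.952 Mbps.
Total bitrate: 9.43 + 0.952 = 10.382 Mbps.
Stream data: 10.382 Mbps × 2760 s = 28654.3 Mb.
With 3% container overhead: ×1.03.
29,514 Mb ÷ 8 = 3,689 MB → 3.689 GB.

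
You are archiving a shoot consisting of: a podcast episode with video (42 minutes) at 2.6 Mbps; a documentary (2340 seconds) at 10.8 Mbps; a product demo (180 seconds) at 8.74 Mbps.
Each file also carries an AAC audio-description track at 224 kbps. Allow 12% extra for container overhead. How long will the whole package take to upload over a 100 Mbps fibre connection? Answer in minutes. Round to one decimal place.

6.4 minutes

Audio: 224 kbps = 0.224 Mbps.
podcast episode with video: 2.824 Mbps × 2520 s × 1.12 = 7970.5 Mb
documentary: 11.024 Mbps × 2340 s × 1.12 = 28891.7 Mb
product demo: 8.964 Mbps × 180 s × 1.12 = 1807.1 Mb
Total: 38669.3 Mb = 4833.7 MB.
At 100 Mbps: 38669.3 / 100 = 387 s ≈ 6.44 minutes.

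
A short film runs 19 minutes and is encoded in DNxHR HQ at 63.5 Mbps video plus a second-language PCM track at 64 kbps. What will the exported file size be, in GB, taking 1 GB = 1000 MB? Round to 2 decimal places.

9.06 GB

19 min = 1140 s
Audio: 64 kbps = 0.064 Mbps.
Total bitrate: 63.5 + 0.064 = 63.564 Mbps.
Stream data: 63.564 Mbps × 1140 s = 72463.0 Mb.
72,463 Mb ÷ 8 = 9,058 MB → 9.058 GB.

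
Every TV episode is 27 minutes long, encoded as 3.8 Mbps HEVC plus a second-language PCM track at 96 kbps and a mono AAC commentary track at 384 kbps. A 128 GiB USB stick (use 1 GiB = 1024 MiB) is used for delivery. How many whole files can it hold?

158

27 min = 1620 s
Audio total: 96 + 384 = 480 kbps = 0.480 Mbps.
Total bitrate: 4.280 Mbps.
Per item: 4.280 Mbps × 1620 s = 6,934 Mb = 866.7 MB.
Capacity: 128 GiB = 1,099,512 Mb; 158.58 items → 158 complete.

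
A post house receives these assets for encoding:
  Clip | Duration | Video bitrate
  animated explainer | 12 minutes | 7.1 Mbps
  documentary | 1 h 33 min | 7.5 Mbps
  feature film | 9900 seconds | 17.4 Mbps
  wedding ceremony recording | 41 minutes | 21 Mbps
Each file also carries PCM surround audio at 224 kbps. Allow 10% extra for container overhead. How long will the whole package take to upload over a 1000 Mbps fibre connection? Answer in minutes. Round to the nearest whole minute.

5 minutes

Audio: 224 kbps = 0.224 Mbps.
animated explainer: 7.324 Mbps × 720 s × 1.10 = 5800.6 Mb
documentary: 7.724 Mbps × 5580 s × 1.10 = 47409.9 Mb
feature film: 17.624 Mbps × 9900 s × 1.10 = 191925.4 Mb
wedding ceremony recording: 21.224 Mbps × 2460 s × 1.10 = 57432.1 Mb
Total: 302568.0 Mb = 37821.0 MB.
At 1000 Mbps: 302568.0 / 1000 = 303 s ≈ 5.04 minutes.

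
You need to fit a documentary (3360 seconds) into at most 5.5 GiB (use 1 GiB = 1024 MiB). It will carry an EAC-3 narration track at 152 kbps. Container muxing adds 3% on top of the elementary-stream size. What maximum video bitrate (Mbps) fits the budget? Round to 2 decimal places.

Budget: 5.5 GiB = 47244.6 Mb.
Stream payload after overhead: 47244.6 / 1.03 = 45868.6 Mb.
Total bitrate budget: 45868.6 Mb / 3360 s = 13.651 Mbps.
Audio: 152 kbps = 0.152 Mbps.
Video: 13.651 − 0.152 = 13.499 Mbps.

13.50 Mbps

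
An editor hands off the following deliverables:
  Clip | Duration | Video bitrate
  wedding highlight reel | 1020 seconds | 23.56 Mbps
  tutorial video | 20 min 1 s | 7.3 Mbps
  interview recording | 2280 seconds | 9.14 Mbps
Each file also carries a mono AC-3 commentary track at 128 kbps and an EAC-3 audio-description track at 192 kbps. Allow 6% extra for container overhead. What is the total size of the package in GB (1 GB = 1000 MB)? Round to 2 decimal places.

7.30 GB

Audio total: 128 + 192 = 320 kbps = 0.320 Mbps.
wedding highlight reel: 23.880 Mbps × 1020 s × 1.06 = 25819.1 Mb
tutorial video: 7.620 Mbps × 1201 s × 1.06 = 9700.7 Mb
interview recording: 9.460 Mbps × 2280 s × 1.06 = 22862.9 Mb
Total: 58382.7 Mb = 7297.8 MB.
= 7.298 GB.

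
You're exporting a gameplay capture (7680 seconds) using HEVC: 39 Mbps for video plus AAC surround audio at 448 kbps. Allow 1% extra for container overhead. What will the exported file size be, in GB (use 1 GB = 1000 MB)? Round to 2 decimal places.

38.25 GB

Audio: 448 kbps = 0.448 Mbps.
Total bitrate: 39 + 0.448 = 39.448 Mbps.
Stream data: 39.448 Mbps × 7680 s = 302960.6 Mb.
With 1% container overhead: ×1.01.
305,990 Mb ÷ 8 = 38,249 MB → 38.25 GB.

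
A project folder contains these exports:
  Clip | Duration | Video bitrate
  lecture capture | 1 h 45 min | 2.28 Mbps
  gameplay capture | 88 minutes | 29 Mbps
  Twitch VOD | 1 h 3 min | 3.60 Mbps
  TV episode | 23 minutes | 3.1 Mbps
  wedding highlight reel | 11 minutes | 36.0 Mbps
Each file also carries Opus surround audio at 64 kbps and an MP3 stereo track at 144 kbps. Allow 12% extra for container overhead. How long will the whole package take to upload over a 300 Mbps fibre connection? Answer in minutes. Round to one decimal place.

13.2 minutes

Audio total: 64 + 144 = 208 kbps = 0.208 Mbps.
lecture capture: 2.488 Mbps × 6300 s × 1.12 = 17555.3 Mb
gameplay capture: 29.208 Mbps × 5280 s × 1.12 = 172724.4 Mb
Twitch VOD: 3.808 Mbps × 3780 s × 1.12 = 16121.5 Mb
TV episode: 3.308 Mbps × 1380 s × 1.12 = 5112.8 Mb
wedding highlight reel: 36.208 Mbps × 660 s × 1.12 = 26765.0 Mb
Total: 238279.1 Mb = 29784.9 MB.
At 300 Mbps: 238279.1 / 300 = 794 s ≈ 13.2 minutes.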